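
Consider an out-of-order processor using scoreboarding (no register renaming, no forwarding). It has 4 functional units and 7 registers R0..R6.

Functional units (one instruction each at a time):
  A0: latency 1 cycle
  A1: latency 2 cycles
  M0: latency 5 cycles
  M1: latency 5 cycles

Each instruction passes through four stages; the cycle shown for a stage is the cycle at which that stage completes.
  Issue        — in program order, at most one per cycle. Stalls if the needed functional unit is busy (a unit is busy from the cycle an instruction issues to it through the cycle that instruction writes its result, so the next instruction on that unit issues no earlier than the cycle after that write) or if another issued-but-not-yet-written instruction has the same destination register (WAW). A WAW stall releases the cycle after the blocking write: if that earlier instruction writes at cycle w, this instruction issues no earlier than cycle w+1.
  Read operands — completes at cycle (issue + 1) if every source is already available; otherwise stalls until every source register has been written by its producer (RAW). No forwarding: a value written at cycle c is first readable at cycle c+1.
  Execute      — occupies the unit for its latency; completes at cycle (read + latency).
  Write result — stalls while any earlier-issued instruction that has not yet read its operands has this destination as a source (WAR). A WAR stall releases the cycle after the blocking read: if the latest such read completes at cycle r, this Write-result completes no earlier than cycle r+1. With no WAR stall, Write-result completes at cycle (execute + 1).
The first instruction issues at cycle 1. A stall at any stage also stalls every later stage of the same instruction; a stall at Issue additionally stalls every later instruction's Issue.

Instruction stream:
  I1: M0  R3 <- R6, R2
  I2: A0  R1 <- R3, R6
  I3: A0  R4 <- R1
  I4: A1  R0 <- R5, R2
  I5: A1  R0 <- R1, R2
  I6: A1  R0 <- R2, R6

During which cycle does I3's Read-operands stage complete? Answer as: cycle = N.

t=1  I1 issues→M0
t=2  I1 reads · I2 issues→A0
t=7  I1 exec-done
t=8  I1 writes R3
t=9  I2 reads
t=10  I2 exec-done
t=11  I2 writes R1
t=12  I3 issues→A0
t=13  I3 reads · I4 issues→A1
t=14  I3 exec-done · I4 reads
t=15  I3 writes R4
t=16  I4 exec-done
t=17  I4 writes R0
t=18  I5 issues→A1
t=19  I5 reads
t=21  I5 exec-done
t=22  I5 writes R0
t=23  I6 issues→A1
t=24  I6 reads
t=26  I6 exec-done
t=27  I6 writes R0

cycle = 13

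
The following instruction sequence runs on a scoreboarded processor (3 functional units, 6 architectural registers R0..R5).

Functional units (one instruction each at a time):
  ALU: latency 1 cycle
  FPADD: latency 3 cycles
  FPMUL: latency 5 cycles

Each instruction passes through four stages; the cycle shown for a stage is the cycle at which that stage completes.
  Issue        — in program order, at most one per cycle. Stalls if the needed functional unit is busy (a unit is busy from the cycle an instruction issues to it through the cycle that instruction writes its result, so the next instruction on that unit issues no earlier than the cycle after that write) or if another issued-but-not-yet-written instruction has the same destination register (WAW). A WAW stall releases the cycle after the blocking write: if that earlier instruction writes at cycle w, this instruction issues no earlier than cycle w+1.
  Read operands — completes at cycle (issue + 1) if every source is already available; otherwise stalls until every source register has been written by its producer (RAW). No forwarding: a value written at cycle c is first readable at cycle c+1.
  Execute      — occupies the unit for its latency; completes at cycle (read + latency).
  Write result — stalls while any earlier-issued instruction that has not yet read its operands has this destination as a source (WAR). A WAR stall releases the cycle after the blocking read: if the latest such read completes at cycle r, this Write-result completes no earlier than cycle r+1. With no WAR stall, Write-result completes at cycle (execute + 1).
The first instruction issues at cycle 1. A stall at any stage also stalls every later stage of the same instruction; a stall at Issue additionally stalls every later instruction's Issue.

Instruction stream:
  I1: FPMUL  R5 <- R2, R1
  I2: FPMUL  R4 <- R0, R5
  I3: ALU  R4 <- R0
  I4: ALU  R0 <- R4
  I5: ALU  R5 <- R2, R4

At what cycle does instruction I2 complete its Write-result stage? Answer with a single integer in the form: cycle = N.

t=1  I1 issues→FPMUL
t=2  I1 reads
t=7  I1 exec-done
t=8  I1 writes R5
t=9  I2 issues→FPMUL
t=10  I2 reads
t=15  I2 exec-done
t=16  I2 writes R4
t=17  I3 issues→ALU
t=18  I3 reads
t=19  I3 exec-done
t=20  I3 writes R4
t=21  I4 issues→ALU
t=22  I4 reads
t=23  I4 exec-done
t=24  I4 writes R0
t=25  I5 issues→ALU
t=26  I5 reads
t=27  I5 exec-done
t=28  I5 writes R5

cycle = 16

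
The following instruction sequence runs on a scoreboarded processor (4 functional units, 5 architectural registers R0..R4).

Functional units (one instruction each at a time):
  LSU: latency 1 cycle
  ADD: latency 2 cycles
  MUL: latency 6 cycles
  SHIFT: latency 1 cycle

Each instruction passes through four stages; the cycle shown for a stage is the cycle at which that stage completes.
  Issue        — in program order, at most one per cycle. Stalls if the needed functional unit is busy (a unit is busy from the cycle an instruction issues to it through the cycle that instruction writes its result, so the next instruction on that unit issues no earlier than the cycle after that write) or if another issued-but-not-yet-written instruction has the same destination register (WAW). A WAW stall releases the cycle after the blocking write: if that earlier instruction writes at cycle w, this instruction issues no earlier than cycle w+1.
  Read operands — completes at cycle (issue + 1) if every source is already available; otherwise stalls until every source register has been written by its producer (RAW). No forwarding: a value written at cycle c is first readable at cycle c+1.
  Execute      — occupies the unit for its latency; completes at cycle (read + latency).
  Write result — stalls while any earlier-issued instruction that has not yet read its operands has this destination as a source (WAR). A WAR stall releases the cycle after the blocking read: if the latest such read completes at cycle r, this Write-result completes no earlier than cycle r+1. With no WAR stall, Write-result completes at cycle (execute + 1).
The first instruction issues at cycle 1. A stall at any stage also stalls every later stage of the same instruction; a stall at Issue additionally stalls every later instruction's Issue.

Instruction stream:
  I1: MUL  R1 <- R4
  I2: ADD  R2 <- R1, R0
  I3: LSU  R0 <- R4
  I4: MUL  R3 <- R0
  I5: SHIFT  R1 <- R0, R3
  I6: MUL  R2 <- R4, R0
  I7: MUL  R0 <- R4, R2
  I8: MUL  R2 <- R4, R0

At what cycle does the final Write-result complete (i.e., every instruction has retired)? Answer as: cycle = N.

cycle = 46

I1 -> (1, 2, 8, 9)
I2 -> (2, 10, 12, 13)  // RAW R1: wait I1 write@9
I3 -> (3, 4, 5, 11)  // WAR R0: wait I2 read@10
I4 -> (10, 12, 18, 19)  // struct: MUL busy until I1 writes@9, RAW R0: wait I3 write@11
I5 -> (11, 20, 21, 22)  // RAW R3: wait I4 write@19
I6 -> (20, 21, 27, 28)  // struct: MUL busy until I4 writes@19
I7 -> (29, 30, 36, 37)  // struct: MUL busy until I6 writes@28
I8 -> (38, 39, 45, 46)  // struct: MUL busy until I7 writes@37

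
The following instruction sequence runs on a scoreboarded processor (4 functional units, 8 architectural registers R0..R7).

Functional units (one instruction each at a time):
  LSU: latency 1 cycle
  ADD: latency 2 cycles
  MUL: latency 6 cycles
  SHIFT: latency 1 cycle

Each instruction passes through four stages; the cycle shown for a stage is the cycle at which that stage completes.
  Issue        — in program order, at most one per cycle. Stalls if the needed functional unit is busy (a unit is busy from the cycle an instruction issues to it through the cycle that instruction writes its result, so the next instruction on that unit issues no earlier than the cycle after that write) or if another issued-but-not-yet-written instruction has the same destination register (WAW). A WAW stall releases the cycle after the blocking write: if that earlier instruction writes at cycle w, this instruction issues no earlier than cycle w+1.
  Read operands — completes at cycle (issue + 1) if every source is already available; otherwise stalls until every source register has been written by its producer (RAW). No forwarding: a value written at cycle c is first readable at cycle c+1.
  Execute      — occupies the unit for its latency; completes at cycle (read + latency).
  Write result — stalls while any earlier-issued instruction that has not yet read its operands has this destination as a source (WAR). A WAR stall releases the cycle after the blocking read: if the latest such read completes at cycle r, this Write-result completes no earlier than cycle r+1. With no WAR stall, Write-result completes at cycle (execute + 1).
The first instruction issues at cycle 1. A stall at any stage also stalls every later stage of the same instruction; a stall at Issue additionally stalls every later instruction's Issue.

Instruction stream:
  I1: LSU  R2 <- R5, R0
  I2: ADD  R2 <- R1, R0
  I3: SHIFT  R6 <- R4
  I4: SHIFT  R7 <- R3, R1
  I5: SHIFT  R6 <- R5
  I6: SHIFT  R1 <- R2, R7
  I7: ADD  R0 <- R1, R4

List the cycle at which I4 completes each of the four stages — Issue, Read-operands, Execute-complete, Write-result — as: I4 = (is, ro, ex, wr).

  I1 | 1 | 2 | 3 | 4
  I2 | 5 | 6 | 8 | 9   WAW R2: wait I1 write@4
  I3 | 6 | 7 | 8 | 9
  I4 | 10 | 11 | 12 | 13   struct: SHIFT busy until I3 writes@9
  I5 | 14 | 15 | 16 | 17   struct: SHIFT busy until I4 writes@13
  I6 | 18 | 19 | 20 | 21   struct: SHIFT busy until I5 writes@17
  I7 | 19 | 22 | 24 | 25   RAW R1: wait I6 write@21

I4 = (10, 11, 12, 13)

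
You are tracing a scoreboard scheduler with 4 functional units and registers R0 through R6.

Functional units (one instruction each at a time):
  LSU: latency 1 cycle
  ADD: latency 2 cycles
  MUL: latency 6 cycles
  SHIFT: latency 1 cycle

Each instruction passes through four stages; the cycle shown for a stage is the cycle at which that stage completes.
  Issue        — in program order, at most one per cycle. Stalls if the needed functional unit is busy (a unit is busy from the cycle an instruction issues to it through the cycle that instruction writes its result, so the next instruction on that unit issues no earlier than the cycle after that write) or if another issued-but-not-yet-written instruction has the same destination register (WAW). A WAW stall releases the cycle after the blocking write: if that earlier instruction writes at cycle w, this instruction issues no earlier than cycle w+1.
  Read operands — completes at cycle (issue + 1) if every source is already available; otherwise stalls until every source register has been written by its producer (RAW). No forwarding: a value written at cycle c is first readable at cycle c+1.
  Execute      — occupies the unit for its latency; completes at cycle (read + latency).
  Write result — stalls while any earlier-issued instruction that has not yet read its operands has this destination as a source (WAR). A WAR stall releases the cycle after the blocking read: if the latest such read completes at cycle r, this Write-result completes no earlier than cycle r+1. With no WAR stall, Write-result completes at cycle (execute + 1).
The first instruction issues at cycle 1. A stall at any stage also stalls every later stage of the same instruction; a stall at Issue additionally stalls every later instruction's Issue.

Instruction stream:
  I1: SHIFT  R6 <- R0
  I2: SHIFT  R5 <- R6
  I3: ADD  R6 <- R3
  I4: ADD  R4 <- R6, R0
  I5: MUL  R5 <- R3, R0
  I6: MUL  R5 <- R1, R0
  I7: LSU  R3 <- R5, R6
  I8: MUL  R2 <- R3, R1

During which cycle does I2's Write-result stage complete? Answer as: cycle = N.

cycle = 8

1) issue 1, read 2, done 3, write 4
2) issue 5, read 6, done 7, write 8  <struct: SHIFT busy until I1 writes@4>
3) issue 6, read 7, done 9, write 10
4) issue 11, read 12, done 14, write 15  <struct: ADD busy until I3 writes@10>
5) issue 12, read 13, done 19, write 20
6) issue 21, read 22, done 28, write 29  <struct: MUL busy until I5 writes@20>
7) issue 22, read 30, done 31, write 32  <RAW R5: wait I6 write@29>
8) issue 30, read 33, done 39, write 40  <struct: MUL busy until I6 writes@29 / RAW R3: wait I7 write@32>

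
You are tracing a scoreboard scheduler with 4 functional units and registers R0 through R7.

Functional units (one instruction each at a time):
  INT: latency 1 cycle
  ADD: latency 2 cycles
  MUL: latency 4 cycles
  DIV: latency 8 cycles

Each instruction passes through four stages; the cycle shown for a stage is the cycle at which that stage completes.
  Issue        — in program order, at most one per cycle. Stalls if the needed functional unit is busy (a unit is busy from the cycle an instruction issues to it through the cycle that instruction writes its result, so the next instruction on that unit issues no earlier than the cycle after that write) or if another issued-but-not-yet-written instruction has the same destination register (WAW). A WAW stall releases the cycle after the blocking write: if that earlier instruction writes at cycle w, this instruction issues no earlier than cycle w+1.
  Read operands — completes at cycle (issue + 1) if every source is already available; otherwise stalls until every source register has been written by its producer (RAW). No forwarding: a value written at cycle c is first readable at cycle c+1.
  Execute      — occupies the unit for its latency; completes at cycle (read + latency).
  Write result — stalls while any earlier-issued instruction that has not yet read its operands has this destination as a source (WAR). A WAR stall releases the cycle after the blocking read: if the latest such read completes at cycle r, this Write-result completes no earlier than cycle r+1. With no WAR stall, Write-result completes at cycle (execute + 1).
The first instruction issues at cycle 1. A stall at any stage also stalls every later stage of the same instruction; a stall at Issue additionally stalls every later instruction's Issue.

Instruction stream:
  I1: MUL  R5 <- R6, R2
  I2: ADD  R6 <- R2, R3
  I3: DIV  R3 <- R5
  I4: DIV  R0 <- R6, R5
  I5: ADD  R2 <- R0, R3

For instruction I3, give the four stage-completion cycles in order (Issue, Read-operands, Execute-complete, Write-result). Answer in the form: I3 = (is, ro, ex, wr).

I3 = (3, 8, 16, 17)

cycle 1: issue I1 (MUL)
cycle 2: I1 read-ops | issue I2 (ADD)
cycle 3: I2 read-ops | issue I3 (DIV)
cycle 5: I2 finished on ADD
cycle 6: I1 finished on MUL | I2→R6
cycle 7: I1→R5
cycle 8: I3 read-ops
cycle 16: I3 finished on DIV
cycle 17: I3→R3
cycle 18: issue I4 (DIV)
cycle 19: I4 read-ops | issue I5 (ADD)
cycle 27: I4 finished on DIV
cycle 28: I4→R0
cycle 29: I5 read-ops
cycle 31: I5 finished on ADD
cycle 32: I5→R2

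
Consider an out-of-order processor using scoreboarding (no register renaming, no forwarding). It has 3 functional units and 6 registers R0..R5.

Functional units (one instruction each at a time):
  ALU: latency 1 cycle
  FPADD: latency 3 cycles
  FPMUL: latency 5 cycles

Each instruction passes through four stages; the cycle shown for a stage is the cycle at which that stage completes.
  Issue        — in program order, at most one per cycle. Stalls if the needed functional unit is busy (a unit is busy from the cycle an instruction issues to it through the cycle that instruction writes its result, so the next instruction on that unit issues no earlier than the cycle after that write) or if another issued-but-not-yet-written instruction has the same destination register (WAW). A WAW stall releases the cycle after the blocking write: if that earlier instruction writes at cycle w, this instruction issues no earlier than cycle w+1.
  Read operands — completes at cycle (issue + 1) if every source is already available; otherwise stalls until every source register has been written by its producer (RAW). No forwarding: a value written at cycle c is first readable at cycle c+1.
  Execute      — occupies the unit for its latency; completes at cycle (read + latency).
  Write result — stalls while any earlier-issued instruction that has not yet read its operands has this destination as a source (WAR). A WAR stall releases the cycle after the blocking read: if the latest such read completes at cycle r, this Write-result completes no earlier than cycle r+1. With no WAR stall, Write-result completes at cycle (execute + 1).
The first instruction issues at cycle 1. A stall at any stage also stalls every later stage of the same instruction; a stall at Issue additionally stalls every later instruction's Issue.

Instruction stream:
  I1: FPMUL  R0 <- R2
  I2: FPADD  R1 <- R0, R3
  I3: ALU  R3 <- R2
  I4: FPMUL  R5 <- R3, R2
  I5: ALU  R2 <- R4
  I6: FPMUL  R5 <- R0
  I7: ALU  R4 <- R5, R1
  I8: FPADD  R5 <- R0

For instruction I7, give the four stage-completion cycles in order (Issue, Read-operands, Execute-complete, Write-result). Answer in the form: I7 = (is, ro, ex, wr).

I1 -> (1, 2, 7, 8)
I2 -> (2, 9, 12, 13)  // RAW R0: wait I1 write@8
I3 -> (3, 4, 5, 10)  // WAR R3: wait I2 read@9
I4 -> (9, 11, 16, 17)  // struct: FPMUL busy until I1 writes@8, RAW R3: wait I3 write@10
I5 -> (11, 12, 13, 14)  // struct: ALU busy until I3 writes@10
I6 -> (18, 19, 24, 25)  // struct: FPMUL busy until I4 writes@17
I7 -> (19, 26, 27, 28)  // RAW R5: wait I6 write@25
I8 -> (26, 27, 30, 31)  // WAW R5: wait I6 write@25

I7 = (19, 26, 27, 28)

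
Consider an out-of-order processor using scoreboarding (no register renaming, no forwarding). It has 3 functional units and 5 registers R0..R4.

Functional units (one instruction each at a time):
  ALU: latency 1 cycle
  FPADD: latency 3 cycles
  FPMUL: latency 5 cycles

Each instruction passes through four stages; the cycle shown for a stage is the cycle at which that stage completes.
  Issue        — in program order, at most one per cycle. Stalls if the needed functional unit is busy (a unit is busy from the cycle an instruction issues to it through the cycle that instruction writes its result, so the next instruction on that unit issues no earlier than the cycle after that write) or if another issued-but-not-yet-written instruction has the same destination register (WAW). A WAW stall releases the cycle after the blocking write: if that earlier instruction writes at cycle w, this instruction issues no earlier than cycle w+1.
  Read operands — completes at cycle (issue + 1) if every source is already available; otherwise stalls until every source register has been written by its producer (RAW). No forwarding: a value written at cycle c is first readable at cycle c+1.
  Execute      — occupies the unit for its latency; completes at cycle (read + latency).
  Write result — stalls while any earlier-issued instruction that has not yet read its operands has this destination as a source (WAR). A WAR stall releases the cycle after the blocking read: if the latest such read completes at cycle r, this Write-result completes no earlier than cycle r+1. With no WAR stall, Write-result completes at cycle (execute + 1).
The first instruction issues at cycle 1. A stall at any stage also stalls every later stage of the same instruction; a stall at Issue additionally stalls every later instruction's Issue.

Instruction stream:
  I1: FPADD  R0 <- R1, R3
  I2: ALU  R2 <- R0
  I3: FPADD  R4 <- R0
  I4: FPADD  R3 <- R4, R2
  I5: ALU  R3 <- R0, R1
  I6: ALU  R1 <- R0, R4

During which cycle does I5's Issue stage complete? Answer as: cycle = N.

I1  is:1  ro:2  ex:5  wr:6
I2  is:2  ro:7  ex:8  wr:9  — RAW R0: wait I1 write@6
I3  is:7  ro:8  ex:11  wr:12  — struct: FPADD busy until I1 writes@6
I4  is:13  ro:14  ex:17  wr:18  — struct: FPADD busy until I3 writes@12
I5  is:19  ro:20  ex:21  wr:22  — WAW R3: wait I4 write@18
I6  is:23  ro:24  ex:25  wr:26  — struct: ALU busy until I5 writes@22

cycle = 19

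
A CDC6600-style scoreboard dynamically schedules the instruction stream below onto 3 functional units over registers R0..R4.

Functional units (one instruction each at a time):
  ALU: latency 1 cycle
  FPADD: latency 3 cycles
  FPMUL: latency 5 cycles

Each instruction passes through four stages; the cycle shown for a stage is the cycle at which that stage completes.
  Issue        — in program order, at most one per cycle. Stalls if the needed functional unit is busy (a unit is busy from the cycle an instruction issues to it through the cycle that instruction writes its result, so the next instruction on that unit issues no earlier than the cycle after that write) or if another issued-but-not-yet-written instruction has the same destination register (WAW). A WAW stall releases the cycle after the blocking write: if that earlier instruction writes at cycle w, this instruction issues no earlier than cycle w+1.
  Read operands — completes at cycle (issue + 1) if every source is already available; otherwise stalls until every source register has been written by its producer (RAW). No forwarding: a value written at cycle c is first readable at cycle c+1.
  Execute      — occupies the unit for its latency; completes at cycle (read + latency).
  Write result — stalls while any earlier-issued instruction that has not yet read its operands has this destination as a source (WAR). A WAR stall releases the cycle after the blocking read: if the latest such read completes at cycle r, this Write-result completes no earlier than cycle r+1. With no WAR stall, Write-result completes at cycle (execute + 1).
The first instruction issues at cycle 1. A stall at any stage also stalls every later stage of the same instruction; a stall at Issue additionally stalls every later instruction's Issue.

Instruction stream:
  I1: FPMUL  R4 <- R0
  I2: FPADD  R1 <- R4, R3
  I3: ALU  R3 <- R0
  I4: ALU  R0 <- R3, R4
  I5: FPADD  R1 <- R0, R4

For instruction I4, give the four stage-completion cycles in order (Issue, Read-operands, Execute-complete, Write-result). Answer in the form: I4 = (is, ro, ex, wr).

[1] I1 dispatched to FPMUL
[2] I1 operands ready; I2 dispatched to FPADD
[3] I3 dispatched to ALU
[4] I3 operands ready
[5] I3 complete
[7] I1 complete
[8] R4←I1
[9] I2 operands ready
[10] R3←I3
[11] I4 dispatched to ALU
[12] I2 complete; I4 operands ready
[13] R1←I2; I4 complete
[14] R0←I4; I5 dispatched to FPADD
[15] I5 operands ready
[18] I5 complete
[19] R1←I5

I4 = (11, 12, 13, 14)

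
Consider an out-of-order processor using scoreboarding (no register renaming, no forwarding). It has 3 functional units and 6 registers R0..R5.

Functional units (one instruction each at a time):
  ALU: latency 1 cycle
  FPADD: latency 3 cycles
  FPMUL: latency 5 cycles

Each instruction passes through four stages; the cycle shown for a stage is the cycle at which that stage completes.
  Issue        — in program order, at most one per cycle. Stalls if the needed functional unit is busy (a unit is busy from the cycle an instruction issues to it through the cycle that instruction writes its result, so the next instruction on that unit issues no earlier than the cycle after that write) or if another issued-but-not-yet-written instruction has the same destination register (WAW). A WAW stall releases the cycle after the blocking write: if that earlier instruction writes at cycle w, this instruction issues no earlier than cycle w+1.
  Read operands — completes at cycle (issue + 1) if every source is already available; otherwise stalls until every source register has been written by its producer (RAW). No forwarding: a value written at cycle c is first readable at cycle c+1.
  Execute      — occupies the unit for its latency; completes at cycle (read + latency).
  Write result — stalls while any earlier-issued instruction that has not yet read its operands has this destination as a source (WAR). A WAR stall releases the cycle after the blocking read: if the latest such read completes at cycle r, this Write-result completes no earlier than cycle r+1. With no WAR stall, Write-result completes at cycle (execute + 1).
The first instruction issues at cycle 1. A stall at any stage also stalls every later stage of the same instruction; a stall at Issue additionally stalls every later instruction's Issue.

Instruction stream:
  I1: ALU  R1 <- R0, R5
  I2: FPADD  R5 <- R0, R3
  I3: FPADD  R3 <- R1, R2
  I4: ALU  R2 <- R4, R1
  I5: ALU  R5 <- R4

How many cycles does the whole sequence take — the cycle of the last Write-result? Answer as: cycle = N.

[1] issue I1 (ALU)
[2] I1 read-ops · issue I2 (FPADD)
[3] I1 finished on ALU · I2 read-ops
[4] I1→R1
[6] I2 finished on FPADD
[7] I2→R5
[8] issue I3 (FPADD)
[9] I3 read-ops · issue I4 (ALU)
[10] I4 read-ops
[11] I4 finished on ALU
[12] I3 finished on FPADD · I4→R2
[13] I3→R3 · issue I5 (ALU)
[14] I5 read-ops
[15] I5 finished on ALU
[16] I5→R5

cycle = 16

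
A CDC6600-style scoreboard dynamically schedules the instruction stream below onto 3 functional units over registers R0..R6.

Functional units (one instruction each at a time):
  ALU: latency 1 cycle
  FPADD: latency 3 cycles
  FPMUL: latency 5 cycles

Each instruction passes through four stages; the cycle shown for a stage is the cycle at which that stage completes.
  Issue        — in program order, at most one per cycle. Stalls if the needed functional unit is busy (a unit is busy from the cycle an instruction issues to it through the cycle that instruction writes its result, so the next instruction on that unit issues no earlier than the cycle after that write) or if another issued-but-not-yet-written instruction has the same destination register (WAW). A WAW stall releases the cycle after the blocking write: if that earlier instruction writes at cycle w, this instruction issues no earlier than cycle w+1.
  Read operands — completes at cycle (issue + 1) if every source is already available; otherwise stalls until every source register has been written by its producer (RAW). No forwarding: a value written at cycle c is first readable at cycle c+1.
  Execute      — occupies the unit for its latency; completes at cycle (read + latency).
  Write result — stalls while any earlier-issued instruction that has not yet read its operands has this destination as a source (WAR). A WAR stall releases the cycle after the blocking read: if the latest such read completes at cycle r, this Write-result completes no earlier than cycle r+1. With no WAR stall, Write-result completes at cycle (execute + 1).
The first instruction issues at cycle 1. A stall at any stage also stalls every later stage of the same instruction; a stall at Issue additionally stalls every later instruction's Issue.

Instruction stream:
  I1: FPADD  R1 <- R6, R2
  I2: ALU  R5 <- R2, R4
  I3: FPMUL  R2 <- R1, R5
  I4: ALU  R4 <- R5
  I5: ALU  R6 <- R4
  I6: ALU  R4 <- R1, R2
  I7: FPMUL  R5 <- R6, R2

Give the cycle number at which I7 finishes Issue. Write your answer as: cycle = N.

cycle = 15

1) issue 1, read 2, done 5, write 6
2) issue 2, read 3, done 4, write 5
3) issue 3, read 7, done 12, write 13  <RAW R1: wait I1 write@6>
4) issue 6, read 7, done 8, write 9  <struct: ALU busy until I2 writes@5>
5) issue 10, read 11, done 12, write 13  <struct: ALU busy until I4 writes@9>
6) issue 14, read 15, done 16, write 17  <struct: ALU busy until I5 writes@13>
7) issue 15, read 16, done 21, write 22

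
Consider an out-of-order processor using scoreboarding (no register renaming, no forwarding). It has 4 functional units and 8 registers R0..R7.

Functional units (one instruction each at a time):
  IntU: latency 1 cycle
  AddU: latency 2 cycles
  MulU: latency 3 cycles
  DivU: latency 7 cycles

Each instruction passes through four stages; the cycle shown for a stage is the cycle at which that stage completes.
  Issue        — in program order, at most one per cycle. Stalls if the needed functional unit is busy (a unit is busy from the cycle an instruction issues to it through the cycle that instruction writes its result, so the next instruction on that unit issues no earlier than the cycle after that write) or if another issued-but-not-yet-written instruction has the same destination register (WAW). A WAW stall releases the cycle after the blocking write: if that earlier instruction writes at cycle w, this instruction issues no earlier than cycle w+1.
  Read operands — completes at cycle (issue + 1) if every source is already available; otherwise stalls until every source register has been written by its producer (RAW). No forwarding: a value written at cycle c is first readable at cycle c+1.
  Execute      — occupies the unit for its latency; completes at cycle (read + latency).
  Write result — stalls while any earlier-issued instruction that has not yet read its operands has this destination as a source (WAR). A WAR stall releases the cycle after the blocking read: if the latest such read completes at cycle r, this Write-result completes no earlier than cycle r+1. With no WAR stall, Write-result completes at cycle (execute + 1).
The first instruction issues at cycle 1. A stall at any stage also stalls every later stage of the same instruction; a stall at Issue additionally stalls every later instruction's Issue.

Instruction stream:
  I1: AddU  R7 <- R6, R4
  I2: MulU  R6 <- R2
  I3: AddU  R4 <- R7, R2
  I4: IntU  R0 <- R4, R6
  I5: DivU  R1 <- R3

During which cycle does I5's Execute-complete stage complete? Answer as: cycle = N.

cycle = 16

cycle 1: I1→AddU
cycle 2: I1 RO · I2→MulU
cycle 3: I2 RO
cycle 4: I1 EX
cycle 5: I1 WR R7
cycle 6: I2 EX · I3→AddU
cycle 7: I2 WR R6 · I3 RO · I4→IntU
cycle 8: I5→DivU
cycle 9: I3 EX · I5 RO
cycle 10: I3 WR R4
cycle 11: I4 RO
cycle 12: I4 EX
cycle 13: I4 WR R0
cycle 16: I5 EX
cycle 17: I5 WR R1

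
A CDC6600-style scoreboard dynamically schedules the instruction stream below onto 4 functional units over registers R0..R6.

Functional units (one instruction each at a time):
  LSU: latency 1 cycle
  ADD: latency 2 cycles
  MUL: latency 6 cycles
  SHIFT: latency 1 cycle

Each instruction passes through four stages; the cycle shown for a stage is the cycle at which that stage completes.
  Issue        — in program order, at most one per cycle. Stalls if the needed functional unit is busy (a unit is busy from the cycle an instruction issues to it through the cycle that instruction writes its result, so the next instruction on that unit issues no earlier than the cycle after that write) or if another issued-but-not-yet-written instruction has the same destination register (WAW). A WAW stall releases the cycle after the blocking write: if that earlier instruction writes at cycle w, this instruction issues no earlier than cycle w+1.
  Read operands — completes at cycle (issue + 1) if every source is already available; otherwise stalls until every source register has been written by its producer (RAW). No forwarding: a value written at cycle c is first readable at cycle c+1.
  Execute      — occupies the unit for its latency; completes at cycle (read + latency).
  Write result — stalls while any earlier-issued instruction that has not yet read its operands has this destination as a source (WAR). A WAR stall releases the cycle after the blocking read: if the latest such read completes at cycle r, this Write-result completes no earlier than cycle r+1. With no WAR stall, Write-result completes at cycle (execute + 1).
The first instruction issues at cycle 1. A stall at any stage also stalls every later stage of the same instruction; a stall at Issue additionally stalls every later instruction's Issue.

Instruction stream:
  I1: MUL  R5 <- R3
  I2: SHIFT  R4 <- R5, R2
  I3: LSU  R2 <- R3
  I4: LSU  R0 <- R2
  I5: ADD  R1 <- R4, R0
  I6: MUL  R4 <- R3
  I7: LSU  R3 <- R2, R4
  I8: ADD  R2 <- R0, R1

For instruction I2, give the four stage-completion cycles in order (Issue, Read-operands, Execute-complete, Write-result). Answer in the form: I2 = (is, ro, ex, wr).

I2 = (2, 10, 11, 12)

c1: I1→MUL
c2: I1 RO, I2→SHIFT
c3: I3→LSU
c4: I3 RO
c5: I3 EX
c8: I1 EX
c9: I1 WR R5
c10: I2 RO
c11: I2 EX, I3 WR R2
c12: I2 WR R4, I4→LSU
c13: I4 RO, I5→ADD
c14: I4 EX, I6→MUL
c15: I4 WR R0, I6 RO
c16: I5 RO, I7→LSU
c18: I5 EX
c19: I5 WR R1
c20: I8→ADD
c21: I6 EX, I8 RO
c22: I6 WR R4
c23: I7 RO, I8 EX
c24: I7 EX, I8 WR R2
c25: I7 WR R3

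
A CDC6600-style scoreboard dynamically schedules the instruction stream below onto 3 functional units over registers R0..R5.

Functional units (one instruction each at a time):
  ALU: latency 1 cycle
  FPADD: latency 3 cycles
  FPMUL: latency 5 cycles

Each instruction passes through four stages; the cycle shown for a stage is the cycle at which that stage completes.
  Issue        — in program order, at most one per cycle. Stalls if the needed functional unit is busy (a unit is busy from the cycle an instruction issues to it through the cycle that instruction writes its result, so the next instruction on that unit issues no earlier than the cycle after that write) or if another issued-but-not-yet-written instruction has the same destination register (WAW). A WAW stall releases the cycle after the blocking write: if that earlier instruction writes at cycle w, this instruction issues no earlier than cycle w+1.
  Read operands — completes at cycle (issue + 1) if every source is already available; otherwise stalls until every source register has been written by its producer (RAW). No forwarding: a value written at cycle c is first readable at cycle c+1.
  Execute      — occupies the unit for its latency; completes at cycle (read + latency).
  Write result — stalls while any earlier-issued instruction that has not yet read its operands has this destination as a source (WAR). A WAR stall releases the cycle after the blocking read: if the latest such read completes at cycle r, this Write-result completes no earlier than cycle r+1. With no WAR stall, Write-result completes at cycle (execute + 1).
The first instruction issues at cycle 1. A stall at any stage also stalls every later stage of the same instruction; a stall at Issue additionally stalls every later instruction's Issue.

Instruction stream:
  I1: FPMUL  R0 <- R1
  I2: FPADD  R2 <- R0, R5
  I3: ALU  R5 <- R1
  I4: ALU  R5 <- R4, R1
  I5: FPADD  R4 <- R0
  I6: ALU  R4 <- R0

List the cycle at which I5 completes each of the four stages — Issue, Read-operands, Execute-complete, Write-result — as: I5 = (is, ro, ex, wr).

t=1  issue I1 (FPMUL)
t=2  I1 read-ops · issue I2 (FPADD)
t=3  issue I3 (ALU)
t=4  I3 read-ops
t=5  I3 finished on ALU
t=7  I1 finished on FPMUL
t=8  I1→R0
t=9  I2 read-ops
t=10  I3→R5
t=11  issue I4 (ALU)
t=12  I2 finished on FPADD · I4 read-ops
t=13  I2→R2 · I4 finished on ALU
t=14  I4→R5 · issue I5 (FPADD)
t=15  I5 read-ops
t=18  I5 finished on FPADD
t=19  I5→R4
t=20  issue I6 (ALU)
t=21  I6 read-ops
t=22  I6 finished on ALU
t=23  I6→R4

I5 = (14, 15, 18, 19)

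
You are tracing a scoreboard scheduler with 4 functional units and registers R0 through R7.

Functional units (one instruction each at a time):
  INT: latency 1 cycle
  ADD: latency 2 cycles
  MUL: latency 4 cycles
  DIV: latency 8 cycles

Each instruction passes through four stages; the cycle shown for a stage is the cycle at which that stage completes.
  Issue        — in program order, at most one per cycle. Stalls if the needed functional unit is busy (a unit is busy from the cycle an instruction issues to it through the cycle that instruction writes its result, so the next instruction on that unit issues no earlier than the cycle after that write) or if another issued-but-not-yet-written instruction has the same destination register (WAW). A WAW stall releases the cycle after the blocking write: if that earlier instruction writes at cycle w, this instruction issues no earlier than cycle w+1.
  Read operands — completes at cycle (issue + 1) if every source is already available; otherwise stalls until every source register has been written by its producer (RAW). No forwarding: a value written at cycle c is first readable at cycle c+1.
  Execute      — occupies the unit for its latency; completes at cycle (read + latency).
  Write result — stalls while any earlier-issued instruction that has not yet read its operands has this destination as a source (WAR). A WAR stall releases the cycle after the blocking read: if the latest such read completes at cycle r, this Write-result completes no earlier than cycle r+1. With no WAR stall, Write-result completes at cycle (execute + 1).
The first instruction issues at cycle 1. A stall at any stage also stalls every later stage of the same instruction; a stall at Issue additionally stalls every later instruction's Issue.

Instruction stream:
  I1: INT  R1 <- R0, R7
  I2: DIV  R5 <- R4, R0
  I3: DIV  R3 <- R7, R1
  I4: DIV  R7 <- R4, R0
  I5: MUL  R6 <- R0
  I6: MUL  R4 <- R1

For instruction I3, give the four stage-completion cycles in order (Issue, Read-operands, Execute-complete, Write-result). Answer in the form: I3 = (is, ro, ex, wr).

  I1 | 1 | 2 | 3 | 4
  I2 | 2 | 3 | 11 | 12
  I3 | 13 | 14 | 22 | 23   struct: DIV busy until I2 writes@12
  I4 | 24 | 25 | 33 | 34   struct: DIV busy until I3 writes@23
  I5 | 25 | 26 | 30 | 31
  I6 | 32 | 33 | 37 | 38   struct: MUL busy until I5 writes@31

I3 = (13, 14, 22, 23)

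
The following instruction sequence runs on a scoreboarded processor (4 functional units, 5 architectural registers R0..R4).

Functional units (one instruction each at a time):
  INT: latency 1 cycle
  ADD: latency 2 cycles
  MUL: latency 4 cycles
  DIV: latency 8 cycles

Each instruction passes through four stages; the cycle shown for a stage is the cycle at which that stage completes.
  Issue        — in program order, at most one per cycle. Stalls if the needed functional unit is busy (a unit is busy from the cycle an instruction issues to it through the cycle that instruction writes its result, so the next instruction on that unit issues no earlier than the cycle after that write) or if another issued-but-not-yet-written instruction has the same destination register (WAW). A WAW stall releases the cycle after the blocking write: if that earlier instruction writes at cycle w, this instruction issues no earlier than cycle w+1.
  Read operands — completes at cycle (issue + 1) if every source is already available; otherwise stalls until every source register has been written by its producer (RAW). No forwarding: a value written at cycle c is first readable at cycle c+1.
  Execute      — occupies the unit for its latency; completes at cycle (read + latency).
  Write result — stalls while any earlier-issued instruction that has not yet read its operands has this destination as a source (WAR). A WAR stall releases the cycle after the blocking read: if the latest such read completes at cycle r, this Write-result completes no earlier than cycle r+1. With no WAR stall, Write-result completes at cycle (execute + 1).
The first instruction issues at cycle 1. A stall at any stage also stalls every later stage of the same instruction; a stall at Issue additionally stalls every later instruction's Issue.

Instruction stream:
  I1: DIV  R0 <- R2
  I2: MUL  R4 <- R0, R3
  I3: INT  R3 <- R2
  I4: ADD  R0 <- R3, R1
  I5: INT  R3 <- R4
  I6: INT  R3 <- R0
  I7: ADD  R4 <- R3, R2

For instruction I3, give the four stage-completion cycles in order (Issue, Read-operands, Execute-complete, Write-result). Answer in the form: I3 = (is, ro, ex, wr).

I1 -> (1, 2, 10, 11)
I2 -> (2, 12, 16, 17)  // RAW R0: wait I1 write@11
I3 -> (3, 4, 5, 13)  // WAR R3: wait I2 read@12
I4 -> (12, 14, 16, 17)  // WAW R0: wait I1 write@11, RAW R3: wait I3 write@13
I5 -> (14, 18, 19, 20)  // struct: INT busy until I3 writes@13, RAW R4: wait I2 write@17
I6 -> (21, 22, 23, 24)  // struct: INT busy until I5 writes@20
I7 -> (22, 25, 27, 28)  // RAW R3: wait I6 write@24

I3 = (3, 4, 5, 13)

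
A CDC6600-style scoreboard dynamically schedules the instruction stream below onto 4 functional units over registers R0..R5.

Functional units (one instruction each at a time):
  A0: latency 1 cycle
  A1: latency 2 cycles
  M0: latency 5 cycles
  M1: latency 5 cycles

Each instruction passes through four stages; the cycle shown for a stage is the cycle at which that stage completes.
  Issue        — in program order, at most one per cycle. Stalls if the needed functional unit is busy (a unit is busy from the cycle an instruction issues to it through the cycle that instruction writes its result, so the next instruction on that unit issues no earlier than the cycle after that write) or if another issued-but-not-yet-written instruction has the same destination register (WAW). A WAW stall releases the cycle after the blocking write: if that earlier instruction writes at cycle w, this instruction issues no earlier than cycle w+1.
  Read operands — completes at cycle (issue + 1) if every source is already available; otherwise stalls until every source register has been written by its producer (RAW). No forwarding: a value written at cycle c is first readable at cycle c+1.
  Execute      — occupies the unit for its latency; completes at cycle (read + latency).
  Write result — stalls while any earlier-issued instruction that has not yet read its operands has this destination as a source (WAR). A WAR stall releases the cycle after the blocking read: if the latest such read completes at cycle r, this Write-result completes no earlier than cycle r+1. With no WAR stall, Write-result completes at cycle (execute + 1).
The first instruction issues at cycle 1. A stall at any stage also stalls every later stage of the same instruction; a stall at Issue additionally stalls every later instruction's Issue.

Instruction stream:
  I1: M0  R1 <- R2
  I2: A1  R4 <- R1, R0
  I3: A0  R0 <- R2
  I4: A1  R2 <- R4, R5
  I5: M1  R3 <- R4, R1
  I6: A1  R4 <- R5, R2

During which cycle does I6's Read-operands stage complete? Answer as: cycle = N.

cycle = 19

t=1  issue I1 (M0)
t=2  I1 read-ops · issue I2 (A1)
t=3  issue I3 (A0)
t=4  I3 read-ops
t=5  I3 finished on A0
t=7  I1 finished on M0
t=8  I1→R1
t=9  I2 read-ops
t=10  I3→R0
t=11  I2 finished on A1
t=12  I2→R4
t=13  issue I4 (A1)
t=14  I4 read-ops · issue I5 (M1)
t=15  I5 read-ops
t=16  I4 finished on A1
t=17  I4→R2
t=18  issue I6 (A1)
t=19  I6 read-ops
t=20  I5 finished on M1
t=21  I5→R3 · I6 finished on A1
t=22  I6→R4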